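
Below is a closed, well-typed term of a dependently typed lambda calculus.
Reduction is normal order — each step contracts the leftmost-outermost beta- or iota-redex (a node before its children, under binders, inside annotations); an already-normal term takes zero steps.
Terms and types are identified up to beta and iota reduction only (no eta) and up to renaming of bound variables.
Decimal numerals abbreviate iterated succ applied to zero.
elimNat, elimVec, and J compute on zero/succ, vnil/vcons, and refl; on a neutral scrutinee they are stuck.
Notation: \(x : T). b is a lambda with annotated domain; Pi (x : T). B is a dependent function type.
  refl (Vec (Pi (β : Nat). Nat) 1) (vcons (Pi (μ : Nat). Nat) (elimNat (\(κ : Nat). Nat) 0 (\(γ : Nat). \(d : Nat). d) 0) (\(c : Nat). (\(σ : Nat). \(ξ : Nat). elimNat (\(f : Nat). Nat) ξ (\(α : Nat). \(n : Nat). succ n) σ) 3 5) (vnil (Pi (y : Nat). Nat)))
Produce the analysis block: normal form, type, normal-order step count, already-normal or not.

normal form:
  refl (Vec (Pi (β : Nat). Nat) 1) (vcons (Pi (μ : Nat). Nat) 0 (\(κ : Nat). 8) (vnil (Pi (γ : Nat). Nat)))
type:
  Eq (Vec (Pi (β : Nat). Nat) 1) (vcons (Pi (μ : Nat). Nat) 0 (\(κ : Nat). 8) (vnil (Pi (γ : Nat). Nat))) (vcons (Pi (d : Nat). Nat) 0 (\(c : Nat). 8) (vnil (Pi (σ : Nat). Nat)))
steps to reach normal form (normal order): 13
term was already normal: no
first contracted redex: an elimNat iota-redex


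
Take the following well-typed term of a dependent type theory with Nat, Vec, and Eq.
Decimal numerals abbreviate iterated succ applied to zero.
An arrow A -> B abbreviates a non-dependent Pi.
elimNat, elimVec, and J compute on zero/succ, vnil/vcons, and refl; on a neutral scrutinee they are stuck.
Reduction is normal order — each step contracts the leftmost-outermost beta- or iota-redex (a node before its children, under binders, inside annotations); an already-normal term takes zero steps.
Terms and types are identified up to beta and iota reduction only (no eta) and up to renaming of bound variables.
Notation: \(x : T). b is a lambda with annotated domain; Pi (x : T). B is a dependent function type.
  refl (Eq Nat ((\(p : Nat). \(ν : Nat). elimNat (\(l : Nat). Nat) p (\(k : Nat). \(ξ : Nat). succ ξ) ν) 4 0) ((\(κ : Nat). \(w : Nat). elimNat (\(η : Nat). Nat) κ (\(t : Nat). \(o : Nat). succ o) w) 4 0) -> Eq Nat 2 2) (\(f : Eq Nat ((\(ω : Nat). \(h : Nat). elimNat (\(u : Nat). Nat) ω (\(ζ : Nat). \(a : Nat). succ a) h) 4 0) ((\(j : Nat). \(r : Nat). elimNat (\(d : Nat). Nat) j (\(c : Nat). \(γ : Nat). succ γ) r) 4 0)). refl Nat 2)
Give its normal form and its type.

resulting normal form:
  refl (Eq Nat 4 4 -> Eq Nat 2 2) (\(p : Eq Nat 4 4). refl Nat 2)
the term's type:
  Eq (Eq Nat 4 4 -> Eq Nat 2 2) (\(p : Eq Nat 4 4). refl Nat 2) (\(ν : Eq Nat 4 4). refl Nat 2)
observation: reduction starts at a beta-redex, and 12 normal-order steps reach the normal form.


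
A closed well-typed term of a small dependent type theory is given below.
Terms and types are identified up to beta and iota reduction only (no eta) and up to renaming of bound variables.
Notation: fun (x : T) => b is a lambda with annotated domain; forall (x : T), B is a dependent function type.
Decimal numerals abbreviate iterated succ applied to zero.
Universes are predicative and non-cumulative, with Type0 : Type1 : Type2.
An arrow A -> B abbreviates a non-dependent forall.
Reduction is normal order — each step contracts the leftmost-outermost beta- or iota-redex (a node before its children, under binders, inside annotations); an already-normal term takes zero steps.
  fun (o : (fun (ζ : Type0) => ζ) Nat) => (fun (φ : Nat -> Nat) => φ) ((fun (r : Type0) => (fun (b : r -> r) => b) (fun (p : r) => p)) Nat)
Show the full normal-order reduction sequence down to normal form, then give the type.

normal-order reduction sequence:
  fun (o : (fun (ζ : Type0) => ζ) Nat) => (fun (φ : Nat -> Nat) => φ) ((fun (r : Type0) => (fun (b : r -> r) => b) (fun (p : r) => p)) Nat)
  ~> fun (o : Nat) => (fun (ζ : Nat -> Nat) => ζ) ((fun (φ : Type0) => (fun (r : φ -> φ) => r) (fun (b : φ) => b)) Nat)
  ~> fun (o : Nat) => (fun (ζ : Type0) => (fun (φ : ζ -> ζ) => φ) (fun (r : ζ) => r)) Nat
  ~> fun (o : Nat) => (fun (ζ : Nat -> Nat) => ζ) (fun (φ : Nat) => φ)
  ~> fun (o : Nat) => fun (ζ : Nat) => ζ
the term's type:
  Nat -> Nat -> Nat


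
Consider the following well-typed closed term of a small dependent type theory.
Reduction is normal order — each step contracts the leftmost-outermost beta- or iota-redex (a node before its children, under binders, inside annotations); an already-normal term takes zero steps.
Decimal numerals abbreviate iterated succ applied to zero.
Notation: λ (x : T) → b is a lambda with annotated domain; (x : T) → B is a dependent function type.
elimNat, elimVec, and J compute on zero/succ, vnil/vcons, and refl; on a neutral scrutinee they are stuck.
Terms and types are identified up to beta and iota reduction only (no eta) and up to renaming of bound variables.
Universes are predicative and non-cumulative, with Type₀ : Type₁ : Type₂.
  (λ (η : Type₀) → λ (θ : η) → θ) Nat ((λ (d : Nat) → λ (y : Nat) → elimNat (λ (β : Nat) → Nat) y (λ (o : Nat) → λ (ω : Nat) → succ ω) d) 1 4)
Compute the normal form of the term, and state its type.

normal form:
  5
inferred type:
  Nat
observation: the leftmost-outermost redex is a beta-redex, and normalization takes 8 steps.


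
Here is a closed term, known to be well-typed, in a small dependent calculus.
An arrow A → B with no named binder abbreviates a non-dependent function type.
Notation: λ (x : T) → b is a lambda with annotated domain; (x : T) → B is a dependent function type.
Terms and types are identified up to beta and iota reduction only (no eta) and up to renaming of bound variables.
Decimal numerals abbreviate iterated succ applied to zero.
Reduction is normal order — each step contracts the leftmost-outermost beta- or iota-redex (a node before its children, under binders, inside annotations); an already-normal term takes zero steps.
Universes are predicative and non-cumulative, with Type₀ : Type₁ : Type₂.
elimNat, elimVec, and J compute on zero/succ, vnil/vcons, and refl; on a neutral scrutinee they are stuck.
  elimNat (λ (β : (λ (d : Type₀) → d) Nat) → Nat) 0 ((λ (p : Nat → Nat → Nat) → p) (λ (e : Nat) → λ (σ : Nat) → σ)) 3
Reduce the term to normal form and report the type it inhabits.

resulting normal form:
  0
inferred type:
  Nat
observation: 13 normal-order steps separate the term from its normal form.


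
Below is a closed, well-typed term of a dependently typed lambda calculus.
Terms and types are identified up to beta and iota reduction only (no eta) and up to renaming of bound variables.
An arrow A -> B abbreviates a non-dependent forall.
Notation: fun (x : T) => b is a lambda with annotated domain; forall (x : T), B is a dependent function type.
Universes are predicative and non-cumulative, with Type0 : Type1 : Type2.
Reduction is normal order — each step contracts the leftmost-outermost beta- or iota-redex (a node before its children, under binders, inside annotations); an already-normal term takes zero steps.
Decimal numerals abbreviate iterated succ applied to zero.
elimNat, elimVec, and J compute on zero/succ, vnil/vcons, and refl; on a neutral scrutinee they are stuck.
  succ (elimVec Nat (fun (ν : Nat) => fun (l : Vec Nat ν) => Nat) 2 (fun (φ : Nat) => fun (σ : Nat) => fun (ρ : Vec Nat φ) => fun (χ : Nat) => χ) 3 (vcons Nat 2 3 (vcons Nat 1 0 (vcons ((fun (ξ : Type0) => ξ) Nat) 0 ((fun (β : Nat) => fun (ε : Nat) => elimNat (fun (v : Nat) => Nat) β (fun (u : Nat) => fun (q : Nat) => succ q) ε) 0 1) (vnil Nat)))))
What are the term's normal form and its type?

resulting normal form:
  3
the term's type:
  Nat
observation: the first redex contracted is an elimVec iota-redex; the normal form is reached in 16 normal-order steps.


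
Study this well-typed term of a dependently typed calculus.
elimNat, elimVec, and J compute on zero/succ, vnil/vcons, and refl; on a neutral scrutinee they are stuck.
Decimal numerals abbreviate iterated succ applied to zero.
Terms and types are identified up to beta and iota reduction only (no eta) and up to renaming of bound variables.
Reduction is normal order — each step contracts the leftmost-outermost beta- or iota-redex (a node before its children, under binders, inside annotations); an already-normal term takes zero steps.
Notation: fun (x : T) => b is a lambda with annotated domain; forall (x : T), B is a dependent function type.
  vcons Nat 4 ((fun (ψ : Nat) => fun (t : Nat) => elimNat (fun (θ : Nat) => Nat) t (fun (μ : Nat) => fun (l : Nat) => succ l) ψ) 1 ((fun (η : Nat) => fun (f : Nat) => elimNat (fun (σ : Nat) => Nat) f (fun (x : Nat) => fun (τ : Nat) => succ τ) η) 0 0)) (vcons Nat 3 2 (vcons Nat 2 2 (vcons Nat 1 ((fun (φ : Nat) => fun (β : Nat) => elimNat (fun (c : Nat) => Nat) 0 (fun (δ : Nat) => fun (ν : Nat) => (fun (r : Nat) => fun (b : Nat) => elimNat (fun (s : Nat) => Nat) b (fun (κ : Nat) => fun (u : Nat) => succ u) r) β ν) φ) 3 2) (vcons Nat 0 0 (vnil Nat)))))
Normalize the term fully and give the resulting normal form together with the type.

normal form:
  vcons Nat 4 1 (vcons Nat 3 2 (vcons Nat 2 2 (vcons Nat 1 6 (vcons Nat 0 0 (vnil Nat)))))
type:
  Vec Nat 5


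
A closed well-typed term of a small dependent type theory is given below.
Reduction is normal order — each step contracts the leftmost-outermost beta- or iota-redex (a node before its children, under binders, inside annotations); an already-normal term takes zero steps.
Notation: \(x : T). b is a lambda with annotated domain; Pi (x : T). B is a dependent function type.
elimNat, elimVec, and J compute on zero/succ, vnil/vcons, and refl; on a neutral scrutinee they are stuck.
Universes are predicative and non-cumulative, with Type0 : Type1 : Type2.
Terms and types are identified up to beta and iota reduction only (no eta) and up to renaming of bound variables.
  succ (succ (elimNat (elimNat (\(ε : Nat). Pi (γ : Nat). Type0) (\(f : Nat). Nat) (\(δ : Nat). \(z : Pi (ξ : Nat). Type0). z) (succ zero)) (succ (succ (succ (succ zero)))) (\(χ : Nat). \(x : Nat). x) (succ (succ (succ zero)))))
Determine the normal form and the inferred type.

reduced normal form:
  succ (succ (succ (succ (succ (succ zero)))))
type:
  Nat
observation: 10 normal-order steps separate the term from its normal form.


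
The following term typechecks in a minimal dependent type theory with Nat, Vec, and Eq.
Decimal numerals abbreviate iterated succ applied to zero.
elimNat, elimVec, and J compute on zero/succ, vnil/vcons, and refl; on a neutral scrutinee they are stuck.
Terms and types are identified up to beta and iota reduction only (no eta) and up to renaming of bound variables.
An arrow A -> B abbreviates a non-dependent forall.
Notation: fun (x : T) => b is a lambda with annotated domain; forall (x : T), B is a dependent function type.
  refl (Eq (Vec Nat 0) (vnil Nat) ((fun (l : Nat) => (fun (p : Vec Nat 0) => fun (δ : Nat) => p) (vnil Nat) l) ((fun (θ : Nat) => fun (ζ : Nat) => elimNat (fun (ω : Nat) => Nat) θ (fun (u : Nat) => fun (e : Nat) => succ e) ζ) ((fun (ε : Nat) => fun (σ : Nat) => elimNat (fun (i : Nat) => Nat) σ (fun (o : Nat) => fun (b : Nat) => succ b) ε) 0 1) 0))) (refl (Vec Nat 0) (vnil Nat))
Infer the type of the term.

type:
  Eq (Eq (Vec Nat 0) (vnil Nat) (vnil Nat)) (refl (Vec Nat 0) (vnil Nat)) (refl (Vec Nat 0) (vnil Nat))


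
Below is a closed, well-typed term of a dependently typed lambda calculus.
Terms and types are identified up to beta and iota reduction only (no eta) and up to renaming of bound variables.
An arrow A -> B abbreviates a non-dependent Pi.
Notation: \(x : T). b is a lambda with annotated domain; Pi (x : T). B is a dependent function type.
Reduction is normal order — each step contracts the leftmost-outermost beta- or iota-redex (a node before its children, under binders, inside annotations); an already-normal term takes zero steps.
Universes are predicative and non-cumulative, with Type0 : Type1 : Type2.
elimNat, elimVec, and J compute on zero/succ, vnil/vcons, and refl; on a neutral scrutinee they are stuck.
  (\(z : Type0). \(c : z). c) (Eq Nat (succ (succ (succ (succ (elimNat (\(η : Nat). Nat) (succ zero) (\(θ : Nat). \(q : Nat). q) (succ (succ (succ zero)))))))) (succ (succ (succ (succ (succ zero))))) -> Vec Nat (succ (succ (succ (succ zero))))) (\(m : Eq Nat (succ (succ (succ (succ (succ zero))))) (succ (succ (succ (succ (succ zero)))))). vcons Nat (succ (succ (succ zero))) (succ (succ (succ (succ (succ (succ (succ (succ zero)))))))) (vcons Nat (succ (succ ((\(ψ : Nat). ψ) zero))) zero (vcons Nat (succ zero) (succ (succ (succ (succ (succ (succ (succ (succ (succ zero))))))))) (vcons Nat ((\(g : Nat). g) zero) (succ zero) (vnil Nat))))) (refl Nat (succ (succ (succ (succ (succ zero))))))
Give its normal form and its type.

normal form:
  vcons Nat (succ (succ (succ zero))) (succ (succ (succ (succ (succ (succ (succ (succ zero)))))))) (vcons Nat (succ (succ zero)) zero (vcons Nat (succ zero) (succ (succ (succ (succ (succ (succ (succ (succ (succ zero))))))))) (vcons Nat zero (succ zero) (vnil Nat))))
type:
  Vec Nat (succ (succ (succ (succ zero))))


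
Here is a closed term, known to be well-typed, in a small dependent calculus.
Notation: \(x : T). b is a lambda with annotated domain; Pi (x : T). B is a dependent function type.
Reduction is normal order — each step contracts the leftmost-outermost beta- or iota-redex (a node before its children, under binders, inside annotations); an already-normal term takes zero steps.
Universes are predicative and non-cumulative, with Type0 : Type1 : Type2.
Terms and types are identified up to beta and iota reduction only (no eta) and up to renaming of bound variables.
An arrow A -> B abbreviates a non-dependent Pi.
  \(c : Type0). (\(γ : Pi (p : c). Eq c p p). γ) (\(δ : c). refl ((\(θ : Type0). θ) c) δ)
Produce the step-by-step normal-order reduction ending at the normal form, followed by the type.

reduction (normal order):
  \(c : Type0). (\(γ : Pi (p : c). Eq c p p). γ) (\(δ : c). refl ((\(θ : Type0). θ) c) δ)
  ~> \(c : Type0). \(γ : c). refl ((\(p : Type0). p) c) γ
  ~> \(c : Type0). \(γ : c). refl c γ
inferred type:
  Pi (c : Type0). Pi (γ : c). Eq c γ γ


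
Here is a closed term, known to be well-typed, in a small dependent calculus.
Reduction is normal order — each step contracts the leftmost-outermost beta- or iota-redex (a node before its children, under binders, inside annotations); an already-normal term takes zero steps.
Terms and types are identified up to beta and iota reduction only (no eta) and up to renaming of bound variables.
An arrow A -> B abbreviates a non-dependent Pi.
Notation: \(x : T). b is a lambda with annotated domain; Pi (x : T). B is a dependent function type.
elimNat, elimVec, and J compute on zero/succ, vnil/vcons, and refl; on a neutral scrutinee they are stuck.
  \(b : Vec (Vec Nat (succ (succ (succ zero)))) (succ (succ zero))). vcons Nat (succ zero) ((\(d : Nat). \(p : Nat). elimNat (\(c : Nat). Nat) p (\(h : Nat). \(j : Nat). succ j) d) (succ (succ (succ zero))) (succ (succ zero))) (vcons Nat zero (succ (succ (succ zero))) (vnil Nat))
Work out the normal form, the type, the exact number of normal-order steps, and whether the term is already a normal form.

reduced normal form:
  \(b : Vec (Vec Nat (succ (succ (succ zero)))) (succ (succ zero))). vcons Nat (succ zero) (succ (succ (succ (succ (succ zero))))) (vcons Nat zero (succ (succ (succ zero))) (vnil Nat))
inferred type:
  Vec (Vec Nat (succ (succ (succ zero)))) (succ (succ zero)) -> Vec Nat (succ (succ zero))
normal-order step count: 12
term was already normal: no
first redex: a beta-redex


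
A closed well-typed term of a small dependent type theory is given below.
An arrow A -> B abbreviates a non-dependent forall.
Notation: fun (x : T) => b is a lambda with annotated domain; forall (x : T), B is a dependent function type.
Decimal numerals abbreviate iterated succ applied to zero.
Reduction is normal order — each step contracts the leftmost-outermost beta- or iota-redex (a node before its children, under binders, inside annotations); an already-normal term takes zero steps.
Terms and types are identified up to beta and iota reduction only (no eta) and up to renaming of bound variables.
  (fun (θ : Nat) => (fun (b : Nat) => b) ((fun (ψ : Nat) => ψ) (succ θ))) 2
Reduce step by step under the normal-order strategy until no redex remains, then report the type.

reduction (normal order):
  (fun (θ : Nat) => (fun (b : Nat) => b) ((fun (ψ : Nat) => ψ) (succ θ))) 2
  ~> (fun (θ : Nat) => θ) ((fun (b : Nat) => b) 3)
  ~> (fun (θ : Nat) => θ) 3
  ~> 3
the term's type:
  Nat


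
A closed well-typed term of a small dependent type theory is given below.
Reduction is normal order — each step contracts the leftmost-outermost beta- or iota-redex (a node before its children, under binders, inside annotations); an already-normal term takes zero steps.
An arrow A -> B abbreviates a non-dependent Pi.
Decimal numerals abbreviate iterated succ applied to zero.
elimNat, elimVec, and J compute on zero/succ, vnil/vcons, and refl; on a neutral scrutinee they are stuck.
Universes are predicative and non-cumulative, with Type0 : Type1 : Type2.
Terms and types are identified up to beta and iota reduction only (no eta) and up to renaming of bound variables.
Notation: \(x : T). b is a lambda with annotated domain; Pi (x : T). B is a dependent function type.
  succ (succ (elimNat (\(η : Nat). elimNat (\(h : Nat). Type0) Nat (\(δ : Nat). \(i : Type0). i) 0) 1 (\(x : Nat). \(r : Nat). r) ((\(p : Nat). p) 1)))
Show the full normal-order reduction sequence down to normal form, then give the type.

normal-order reduction sequence:
  succ (succ (elimNat (\(η : Nat). elimNat (\(h : Nat). Type0) Nat (\(δ : Nat). \(i : Type0). i) 0) 1 (\(x : Nat). \(r : Nat). r) ((\(p : Nat). p) 1)))
  ~> succ (succ (elimNat (\(η : Nat). Nat) 1 (\(h : Nat). \(δ : Nat). δ) ((\(i : Nat). i) 1)))
  ~> succ (succ (elimNat (\(η : Nat). Nat) 1 (\(h : Nat). \(δ : Nat). δ) 1))
  ~> succ (succ ((\(η : Nat). \(h : Nat). h) 0 (elimNat (\(δ : Nat). Nat) 1 (\(i : Nat). \(x : Nat). x) 0)))
  ~> succ (succ ((\(η : Nat). η) (elimNat (\(h : Nat). Nat) 1 (\(δ : Nat). \(i : Nat). i) 0)))
  ~> succ (succ (elimNat (\(η : Nat). Nat) 1 (\(h : Nat). \(δ : Nat). δ) 0))
  ~> 3
type:
  Nat


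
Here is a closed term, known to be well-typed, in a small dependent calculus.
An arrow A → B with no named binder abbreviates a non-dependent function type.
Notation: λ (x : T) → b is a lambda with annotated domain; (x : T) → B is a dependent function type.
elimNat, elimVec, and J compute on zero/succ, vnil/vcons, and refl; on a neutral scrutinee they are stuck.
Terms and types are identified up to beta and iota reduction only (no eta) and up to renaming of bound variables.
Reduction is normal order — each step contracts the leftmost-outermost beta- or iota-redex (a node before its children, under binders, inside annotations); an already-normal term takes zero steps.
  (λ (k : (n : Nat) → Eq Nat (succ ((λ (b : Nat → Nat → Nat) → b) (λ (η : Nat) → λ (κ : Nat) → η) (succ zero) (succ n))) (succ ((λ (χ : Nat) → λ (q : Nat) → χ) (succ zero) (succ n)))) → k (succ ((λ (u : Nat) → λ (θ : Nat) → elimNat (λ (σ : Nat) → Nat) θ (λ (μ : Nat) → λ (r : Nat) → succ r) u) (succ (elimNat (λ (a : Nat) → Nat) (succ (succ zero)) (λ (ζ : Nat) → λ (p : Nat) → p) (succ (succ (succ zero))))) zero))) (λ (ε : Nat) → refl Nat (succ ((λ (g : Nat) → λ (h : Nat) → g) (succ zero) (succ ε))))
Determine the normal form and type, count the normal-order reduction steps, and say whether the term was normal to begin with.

resulting normal form:
  refl Nat (succ (succ zero))
the term's type:
  Eq Nat (succ (succ zero)) (succ (succ zero))
normal-order step count: 4
started in normal form: no
first redex: a beta-redex


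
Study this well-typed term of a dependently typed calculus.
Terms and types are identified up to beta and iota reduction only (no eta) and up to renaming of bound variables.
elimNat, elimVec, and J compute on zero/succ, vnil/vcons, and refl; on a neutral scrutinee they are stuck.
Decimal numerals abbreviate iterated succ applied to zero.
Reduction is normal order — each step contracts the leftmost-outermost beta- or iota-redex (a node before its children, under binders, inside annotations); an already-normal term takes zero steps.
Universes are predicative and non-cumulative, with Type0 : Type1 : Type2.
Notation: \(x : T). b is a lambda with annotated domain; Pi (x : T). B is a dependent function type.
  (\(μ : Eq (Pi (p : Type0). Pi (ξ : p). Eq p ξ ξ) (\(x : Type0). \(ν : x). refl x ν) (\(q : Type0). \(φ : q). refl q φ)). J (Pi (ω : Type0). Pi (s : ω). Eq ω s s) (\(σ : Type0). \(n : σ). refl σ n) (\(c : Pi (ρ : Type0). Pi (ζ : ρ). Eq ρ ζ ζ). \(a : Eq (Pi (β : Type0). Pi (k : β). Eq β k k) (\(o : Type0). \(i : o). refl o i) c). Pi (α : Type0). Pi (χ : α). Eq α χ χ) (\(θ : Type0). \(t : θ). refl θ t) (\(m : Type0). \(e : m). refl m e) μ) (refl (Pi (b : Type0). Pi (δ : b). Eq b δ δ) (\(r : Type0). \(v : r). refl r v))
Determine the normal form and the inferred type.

resulting normal form:
  \(μ : Type0). \(p : μ). refl μ p
inferred type:
  Pi (μ : Type0). Pi (p : μ). Eq μ p p


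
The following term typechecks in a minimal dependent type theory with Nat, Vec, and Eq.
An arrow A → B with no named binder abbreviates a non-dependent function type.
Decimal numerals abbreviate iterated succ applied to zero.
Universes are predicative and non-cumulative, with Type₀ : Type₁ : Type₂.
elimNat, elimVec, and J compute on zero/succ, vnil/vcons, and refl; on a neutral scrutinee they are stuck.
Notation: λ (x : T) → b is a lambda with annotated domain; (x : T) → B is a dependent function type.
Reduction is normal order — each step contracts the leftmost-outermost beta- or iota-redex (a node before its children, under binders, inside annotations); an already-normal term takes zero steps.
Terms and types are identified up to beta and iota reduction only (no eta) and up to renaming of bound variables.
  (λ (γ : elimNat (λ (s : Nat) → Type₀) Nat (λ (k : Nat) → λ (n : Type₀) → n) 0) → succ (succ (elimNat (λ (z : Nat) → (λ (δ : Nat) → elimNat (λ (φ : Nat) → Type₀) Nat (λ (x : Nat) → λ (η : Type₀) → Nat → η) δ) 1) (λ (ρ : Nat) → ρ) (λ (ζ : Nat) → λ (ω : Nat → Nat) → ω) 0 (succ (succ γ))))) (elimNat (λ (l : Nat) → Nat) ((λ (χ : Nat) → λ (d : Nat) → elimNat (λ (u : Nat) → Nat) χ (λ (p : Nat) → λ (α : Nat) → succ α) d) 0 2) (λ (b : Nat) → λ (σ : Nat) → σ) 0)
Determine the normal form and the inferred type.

normal form:
  6
inferred type:
  Nat


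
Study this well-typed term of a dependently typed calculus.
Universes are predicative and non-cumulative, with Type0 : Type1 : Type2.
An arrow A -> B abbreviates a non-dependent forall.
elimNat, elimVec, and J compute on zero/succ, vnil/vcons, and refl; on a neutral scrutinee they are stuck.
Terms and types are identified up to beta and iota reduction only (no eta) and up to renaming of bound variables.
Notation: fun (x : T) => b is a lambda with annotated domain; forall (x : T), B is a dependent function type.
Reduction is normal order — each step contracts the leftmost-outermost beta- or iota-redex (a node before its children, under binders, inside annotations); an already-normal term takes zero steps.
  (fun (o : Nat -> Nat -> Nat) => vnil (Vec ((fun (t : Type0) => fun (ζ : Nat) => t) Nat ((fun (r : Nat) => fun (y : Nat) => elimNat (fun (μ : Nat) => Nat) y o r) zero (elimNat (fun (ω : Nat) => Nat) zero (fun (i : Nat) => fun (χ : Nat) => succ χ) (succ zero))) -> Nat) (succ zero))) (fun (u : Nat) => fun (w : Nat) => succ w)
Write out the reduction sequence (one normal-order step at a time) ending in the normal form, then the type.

normal-order reduction sequence:
  (fun (o : Nat -> Nat -> Nat) => vnil (Vec ((fun (t : Type0) => fun (ζ : Nat) => t) Nat ((fun (r : Nat) => fun (y : Nat) => elimNat (fun (μ : Nat) => Nat) y o r) zero (elimNat (fun (ω : Nat) => Nat) zero (fun (i : Nat) => fun (χ : Nat) => succ χ) (succ zero))) -> Nat) (succ zero))) (fun (u : Nat) => fun (w : Nat) => succ w)
  ~> vnil (Vec ((fun (o : Type0) => fun (t : Nat) => o) Nat ((fun (ζ : Nat) => fun (r : Nat) => elimNat (fun (y : Nat) => Nat) r (fun (μ : Nat) => fun (ω : Nat) => succ ω) ζ) zero (elimNat (fun (i : Nat) => Nat) zero (fun (χ : Nat) => fun (u : Nat) => succ u) (succ zero))) -> Nat) (succ zero))
  ~> vnil (Vec ((fun (o : Nat) => Nat) ((fun (t : Nat) => fun (ζ : Nat) => elimNat (fun (r : Nat) => Nat) ζ (fun (y : Nat) => fun (μ : Nat) => succ μ) t) zero (elimNat (fun (ω : Nat) => Nat) zero (fun (i : Nat) => fun (χ : Nat) => succ χ) (succ zero))) -> Nat) (succ zero))
  ~> vnil (Vec (Nat -> Nat) (succ zero))
inferred type:
  Vec (Vec (Nat -> Nat) (succ zero)) zero


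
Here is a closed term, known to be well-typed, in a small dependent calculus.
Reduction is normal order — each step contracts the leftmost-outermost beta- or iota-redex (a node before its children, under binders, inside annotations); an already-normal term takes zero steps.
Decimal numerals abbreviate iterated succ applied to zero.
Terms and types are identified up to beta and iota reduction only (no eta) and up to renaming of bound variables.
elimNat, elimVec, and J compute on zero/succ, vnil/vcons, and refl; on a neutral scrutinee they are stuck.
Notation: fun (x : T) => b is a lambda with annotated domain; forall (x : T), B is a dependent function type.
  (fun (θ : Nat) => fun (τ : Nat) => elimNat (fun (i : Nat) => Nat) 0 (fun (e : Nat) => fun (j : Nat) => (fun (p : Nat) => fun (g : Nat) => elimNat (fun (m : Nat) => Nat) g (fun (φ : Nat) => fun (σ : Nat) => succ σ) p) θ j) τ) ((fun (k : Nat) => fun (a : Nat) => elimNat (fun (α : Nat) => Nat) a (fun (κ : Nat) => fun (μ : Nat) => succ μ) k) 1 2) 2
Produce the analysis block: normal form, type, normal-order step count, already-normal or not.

normal form:
  6
inferred type:
  Nat
reduction steps (normal order): 45
already normal: no
first redex: a beta-redex


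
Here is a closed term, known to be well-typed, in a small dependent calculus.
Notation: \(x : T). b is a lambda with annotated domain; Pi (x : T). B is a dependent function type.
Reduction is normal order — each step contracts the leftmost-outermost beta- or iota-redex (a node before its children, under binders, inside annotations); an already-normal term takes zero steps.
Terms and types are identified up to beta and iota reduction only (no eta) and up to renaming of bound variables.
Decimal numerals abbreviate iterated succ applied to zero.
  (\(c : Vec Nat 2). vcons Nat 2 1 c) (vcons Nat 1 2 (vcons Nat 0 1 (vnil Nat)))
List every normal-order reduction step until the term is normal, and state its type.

normal-order reduction sequence:
  (\(c : Vec Nat 2). vcons Nat 2 1 c) (vcons Nat 1 2 (vcons Nat 0 1 (vnil Nat)))
  ~> vcons Nat 2 1 (vcons Nat 1 2 (vcons Nat 0 1 (vnil Nat)))
inferred type:
  Vec Nat 3


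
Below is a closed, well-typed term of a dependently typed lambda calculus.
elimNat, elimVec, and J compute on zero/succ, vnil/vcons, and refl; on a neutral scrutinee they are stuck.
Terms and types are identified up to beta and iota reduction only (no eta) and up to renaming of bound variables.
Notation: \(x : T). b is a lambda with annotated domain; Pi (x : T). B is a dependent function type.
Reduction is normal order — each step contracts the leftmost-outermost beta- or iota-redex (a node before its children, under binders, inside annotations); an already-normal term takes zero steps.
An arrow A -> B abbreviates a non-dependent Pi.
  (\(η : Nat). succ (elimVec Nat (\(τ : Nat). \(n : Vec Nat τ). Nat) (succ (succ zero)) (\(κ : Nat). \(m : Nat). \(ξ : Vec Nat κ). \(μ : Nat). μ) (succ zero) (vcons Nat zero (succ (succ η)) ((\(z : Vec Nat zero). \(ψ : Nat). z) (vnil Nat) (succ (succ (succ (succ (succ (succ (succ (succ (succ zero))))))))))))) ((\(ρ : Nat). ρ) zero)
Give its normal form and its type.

resulting normal form:
  succ (succ (succ zero))
type:
  Nat


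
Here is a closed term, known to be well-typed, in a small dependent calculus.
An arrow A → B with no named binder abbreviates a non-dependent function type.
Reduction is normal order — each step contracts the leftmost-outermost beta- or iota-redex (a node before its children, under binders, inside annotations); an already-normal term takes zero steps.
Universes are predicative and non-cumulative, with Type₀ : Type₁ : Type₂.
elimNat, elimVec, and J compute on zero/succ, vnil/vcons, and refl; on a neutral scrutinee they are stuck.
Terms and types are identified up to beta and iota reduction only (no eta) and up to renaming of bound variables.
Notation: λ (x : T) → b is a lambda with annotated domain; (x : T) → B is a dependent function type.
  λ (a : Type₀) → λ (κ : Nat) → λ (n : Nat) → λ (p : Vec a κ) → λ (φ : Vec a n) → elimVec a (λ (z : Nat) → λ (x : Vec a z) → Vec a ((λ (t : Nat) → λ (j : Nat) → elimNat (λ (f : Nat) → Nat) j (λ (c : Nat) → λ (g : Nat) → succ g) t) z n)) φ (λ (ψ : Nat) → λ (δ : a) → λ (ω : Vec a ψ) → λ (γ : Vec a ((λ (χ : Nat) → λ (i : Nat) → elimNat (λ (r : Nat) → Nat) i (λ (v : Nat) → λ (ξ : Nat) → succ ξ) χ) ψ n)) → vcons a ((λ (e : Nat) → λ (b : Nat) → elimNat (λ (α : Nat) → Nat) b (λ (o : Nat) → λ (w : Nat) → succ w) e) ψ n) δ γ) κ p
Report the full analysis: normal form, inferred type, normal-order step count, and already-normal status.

resulting normal form:
  λ (a : Type₀) → λ (κ : Nat) → λ (n : Nat) → λ (p : Vec a κ) → λ (φ : Vec a n) → elimVec a (λ (z : Nat) → λ (x : Vec a z) → Vec a (elimNat (λ (t : Nat) → Nat) n (λ (j : Nat) → λ (f : Nat) → succ f) z)) φ (λ (c : Nat) → λ (g : a) → λ (ψ : Vec a c) → λ (δ : Vec a (elimNat (λ (ω : Nat) → Nat) n (λ (γ : Nat) → λ (χ : Nat) → succ χ) c)) → vcons a (elimNat (λ (i : Nat) → Nat) n (λ (r : Nat) → λ (v : Nat) → succ v) c) g δ) κ p
inferred type:
  (a : Type₀) → (κ : Nat) → (n : Nat) → Vec a κ → Vec a n → Vec a (elimNat (λ (p : Nat) → Nat) n (λ (φ : Nat) → λ (z : Nat) → succ z) κ)
normal-order step count: 6
term was already normal: no
first contracted redex: a beta-redex


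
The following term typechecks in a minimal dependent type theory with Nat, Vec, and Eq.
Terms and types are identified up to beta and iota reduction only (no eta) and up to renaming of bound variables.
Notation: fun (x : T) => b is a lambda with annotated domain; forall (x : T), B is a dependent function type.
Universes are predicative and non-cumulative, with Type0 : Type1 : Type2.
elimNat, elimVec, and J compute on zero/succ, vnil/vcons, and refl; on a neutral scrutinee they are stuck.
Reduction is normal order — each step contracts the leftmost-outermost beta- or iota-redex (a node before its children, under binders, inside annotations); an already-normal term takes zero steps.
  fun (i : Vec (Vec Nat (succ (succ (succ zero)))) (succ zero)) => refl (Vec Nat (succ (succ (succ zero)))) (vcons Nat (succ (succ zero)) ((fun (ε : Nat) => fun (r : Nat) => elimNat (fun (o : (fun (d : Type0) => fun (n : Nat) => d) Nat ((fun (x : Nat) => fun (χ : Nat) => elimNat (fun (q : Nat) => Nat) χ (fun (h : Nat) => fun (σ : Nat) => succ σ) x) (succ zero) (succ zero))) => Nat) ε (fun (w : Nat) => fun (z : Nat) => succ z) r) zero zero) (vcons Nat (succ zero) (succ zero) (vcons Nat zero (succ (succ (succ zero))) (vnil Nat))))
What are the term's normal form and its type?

reduced normal form:
  fun (i : Vec (Vec Nat (succ (succ (succ zero)))) (succ zero)) => refl (Vec Nat (succ (succ (succ zero)))) (vcons Nat (succ (succ zero)) zero (vcons Nat (succ zero) (succ zero) (vcons Nat zero (succ (succ (succ zero))) (vnil Nat))))
inferred type:
  forall (i : Vec (Vec Nat (succ (succ (succ zero)))) (succ zero)), Eq (Vec Nat (succ (succ (succ zero)))) (vcons Nat (succ (succ zero)) zero (vcons Nat (succ zero) (succ zero) (vcons Nat zero (succ (succ (succ zero))) (vnil Nat)))) (vcons Nat (succ (succ zero)) zero (vcons Nat (succ zero) (succ zero) (vcons Nat zero (succ (succ (succ zero))) (vnil Nat))))
observation: the first redex contracted is a beta-redex; the normal form is reached in 3 normal-order steps.


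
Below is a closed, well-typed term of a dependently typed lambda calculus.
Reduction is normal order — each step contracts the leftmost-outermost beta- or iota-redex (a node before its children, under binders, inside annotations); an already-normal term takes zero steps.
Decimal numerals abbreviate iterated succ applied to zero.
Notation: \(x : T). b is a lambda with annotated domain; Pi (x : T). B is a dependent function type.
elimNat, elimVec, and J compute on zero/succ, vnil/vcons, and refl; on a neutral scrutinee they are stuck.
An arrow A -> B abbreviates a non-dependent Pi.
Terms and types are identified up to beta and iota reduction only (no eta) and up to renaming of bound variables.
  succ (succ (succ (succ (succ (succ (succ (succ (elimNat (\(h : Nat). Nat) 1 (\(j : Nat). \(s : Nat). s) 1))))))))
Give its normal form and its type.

resulting normal form:
  9
type:
  Nat


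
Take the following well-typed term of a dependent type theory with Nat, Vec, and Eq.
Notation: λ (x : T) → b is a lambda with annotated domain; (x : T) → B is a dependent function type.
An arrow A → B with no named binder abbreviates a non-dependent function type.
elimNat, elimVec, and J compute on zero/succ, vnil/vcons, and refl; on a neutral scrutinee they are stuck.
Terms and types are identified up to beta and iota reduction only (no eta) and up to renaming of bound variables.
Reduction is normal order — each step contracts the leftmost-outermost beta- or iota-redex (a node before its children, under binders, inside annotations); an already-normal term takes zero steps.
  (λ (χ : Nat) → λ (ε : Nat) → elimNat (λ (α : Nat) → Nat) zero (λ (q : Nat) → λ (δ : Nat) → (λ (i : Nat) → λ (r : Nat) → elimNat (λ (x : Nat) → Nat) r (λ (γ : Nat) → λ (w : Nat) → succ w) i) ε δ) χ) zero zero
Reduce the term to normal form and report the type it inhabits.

reduced normal form:
  zero
inferred type:
  Nat


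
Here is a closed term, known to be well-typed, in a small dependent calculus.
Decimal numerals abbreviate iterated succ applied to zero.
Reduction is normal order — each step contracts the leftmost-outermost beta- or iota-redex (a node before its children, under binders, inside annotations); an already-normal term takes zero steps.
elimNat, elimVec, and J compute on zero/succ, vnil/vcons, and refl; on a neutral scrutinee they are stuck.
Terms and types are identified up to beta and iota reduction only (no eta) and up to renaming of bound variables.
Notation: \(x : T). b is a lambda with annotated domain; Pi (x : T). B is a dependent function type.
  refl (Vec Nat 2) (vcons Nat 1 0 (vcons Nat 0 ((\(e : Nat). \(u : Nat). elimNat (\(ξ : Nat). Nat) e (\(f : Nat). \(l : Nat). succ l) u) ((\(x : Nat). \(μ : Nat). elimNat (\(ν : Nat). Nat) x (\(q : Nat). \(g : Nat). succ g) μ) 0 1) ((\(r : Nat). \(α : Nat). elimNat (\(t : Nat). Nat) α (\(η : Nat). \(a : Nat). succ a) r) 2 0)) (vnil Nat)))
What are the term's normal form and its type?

reduced normal form:
  refl (Vec Nat 2) (vcons Nat 1 0 (vcons Nat 0 3 (vnil Nat)))
type:
  Eq (Vec Nat 2) (vcons Nat 1 0 (vcons Nat 0 3 (vnil Nat))) (vcons Nat 1 0 (vcons Nat 0 3 (vnil Nat)))
observation: reduction starts at a beta-redex, and 24 normal-order steps reach the normal form.


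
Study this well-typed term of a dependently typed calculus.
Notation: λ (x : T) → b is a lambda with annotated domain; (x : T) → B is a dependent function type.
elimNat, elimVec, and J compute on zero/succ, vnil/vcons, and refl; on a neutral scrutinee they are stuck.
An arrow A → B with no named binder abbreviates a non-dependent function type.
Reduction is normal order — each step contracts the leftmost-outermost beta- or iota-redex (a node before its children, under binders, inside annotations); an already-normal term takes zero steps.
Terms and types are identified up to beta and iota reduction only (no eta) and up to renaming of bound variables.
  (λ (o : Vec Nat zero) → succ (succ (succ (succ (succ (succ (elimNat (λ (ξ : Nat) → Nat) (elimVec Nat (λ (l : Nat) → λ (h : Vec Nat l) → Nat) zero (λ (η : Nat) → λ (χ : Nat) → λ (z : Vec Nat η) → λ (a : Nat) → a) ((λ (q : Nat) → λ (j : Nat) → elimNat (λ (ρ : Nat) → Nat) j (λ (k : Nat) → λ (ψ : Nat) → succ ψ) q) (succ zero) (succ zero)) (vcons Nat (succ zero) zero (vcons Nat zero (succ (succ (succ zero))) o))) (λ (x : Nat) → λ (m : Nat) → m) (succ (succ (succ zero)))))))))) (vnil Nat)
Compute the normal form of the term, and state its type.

resulting normal form:
  succ (succ (succ (succ (succ (succ zero)))))
inferred type:
  Nat


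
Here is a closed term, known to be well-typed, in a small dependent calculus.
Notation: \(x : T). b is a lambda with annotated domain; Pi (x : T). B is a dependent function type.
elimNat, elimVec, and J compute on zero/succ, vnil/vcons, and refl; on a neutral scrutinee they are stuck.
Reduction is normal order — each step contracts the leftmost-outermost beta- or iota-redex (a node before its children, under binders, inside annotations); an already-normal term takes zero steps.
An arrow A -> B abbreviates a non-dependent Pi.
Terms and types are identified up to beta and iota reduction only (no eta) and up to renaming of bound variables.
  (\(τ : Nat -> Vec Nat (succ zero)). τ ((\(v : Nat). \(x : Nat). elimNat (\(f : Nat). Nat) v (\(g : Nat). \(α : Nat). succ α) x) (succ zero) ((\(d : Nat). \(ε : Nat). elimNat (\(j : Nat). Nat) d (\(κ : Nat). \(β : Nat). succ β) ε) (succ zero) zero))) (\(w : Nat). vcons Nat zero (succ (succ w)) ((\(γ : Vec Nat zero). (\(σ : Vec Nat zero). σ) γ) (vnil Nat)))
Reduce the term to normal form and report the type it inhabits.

reduced normal form:
  vcons Nat zero (succ (succ (succ (succ zero)))) (vnil Nat)
the term's type:
  Vec Nat (succ zero)


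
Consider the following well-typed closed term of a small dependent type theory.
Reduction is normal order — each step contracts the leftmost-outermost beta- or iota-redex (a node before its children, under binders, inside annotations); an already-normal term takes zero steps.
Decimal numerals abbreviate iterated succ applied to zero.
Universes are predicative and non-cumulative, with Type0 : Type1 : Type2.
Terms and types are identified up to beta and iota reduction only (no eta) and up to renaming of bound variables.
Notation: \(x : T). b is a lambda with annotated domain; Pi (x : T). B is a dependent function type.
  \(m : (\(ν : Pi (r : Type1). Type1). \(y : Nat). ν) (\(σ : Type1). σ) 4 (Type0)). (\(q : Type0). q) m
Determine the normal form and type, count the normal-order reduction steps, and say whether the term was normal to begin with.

resulting normal form:
  \(m : Type0). m
type:
  Pi (m : Type0). Type0
reduction steps (normal order): 4
started in normal form: no
first contracted redex: a beta-redex


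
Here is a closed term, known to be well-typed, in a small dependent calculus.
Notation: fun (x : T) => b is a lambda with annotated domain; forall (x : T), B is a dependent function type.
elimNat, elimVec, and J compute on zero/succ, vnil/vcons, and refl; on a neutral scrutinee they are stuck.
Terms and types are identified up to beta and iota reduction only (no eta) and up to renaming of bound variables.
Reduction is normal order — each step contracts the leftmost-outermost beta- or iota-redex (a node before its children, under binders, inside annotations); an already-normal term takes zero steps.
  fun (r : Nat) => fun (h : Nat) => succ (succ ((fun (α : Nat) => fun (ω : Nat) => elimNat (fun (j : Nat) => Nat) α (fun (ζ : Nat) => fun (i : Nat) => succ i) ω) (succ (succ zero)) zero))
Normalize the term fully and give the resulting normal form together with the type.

reduced normal form:
  fun (r : Nat) => fun (h : Nat) => succ (succ (succ (succ zero)))
type:
  forall (r : Nat), forall (h : Nat), Nat
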